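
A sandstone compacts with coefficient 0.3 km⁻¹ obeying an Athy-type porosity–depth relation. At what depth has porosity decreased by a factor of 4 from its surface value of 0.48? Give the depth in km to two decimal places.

phi/phi₀ = 1/4 ⇒ exp(−β·z) = 1/4 ⇒ z = ln(4) / β
z = 1.3863 / 0.3 = 4.621 km

4.62 km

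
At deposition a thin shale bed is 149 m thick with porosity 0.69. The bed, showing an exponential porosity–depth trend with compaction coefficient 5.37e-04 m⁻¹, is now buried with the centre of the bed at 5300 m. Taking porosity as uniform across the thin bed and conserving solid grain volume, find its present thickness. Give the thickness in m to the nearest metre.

48 m

Working in km (1 km = 1000 m; k in km⁻¹ = k in m⁻¹ × 1000):
Porosity at 5.3 km: n = 0.69·exp(−0.537×5.3) = 0.0401
Solid-volume conservation: h(1−n) = h₀(1−n₀) ⇒ h = h₀·(1−n₀)/(1−n)
h = 0.149 × (1 − 0.69)/(1 − 0.0401) = 0.149 × 0.3229 = 0.0481 km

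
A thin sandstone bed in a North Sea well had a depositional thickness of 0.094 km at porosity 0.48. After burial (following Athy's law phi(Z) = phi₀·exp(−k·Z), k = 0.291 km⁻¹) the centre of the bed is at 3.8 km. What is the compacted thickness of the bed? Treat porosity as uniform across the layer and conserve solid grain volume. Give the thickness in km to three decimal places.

0.058 km

Porosity at 3.8 km: phi = 0.48·exp(−0.291×3.8) = 0.1589
Solid-volume conservation: h(1−phi) = h₀(1−phi₀) ⇒ h = h₀·(1−phi₀)/(1−phi)
h = 0.094 × (1 − 0.48)/(1 − 0.1589) = 0.094 × 0.6182 = 0.0581 km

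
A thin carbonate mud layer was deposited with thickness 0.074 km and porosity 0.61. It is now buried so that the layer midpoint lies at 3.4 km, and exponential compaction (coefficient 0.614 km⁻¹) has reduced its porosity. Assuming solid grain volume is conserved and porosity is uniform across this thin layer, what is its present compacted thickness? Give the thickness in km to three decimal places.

Porosity at 3.4 km: n = 0.61·exp(−0.614×3.4) = 0.0756
Solid-volume conservation: h(1−n) = h₀(1−n₀) ⇒ h = h₀·(1−n₀)/(1−n)
h = 0.074 × (1 − 0.61)/(1 − 0.0756) = 0.074 × 0.4219 = 0.0312 km

0.031 km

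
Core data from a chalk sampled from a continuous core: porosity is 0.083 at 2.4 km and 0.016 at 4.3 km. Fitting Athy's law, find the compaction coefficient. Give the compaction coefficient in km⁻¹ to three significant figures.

0.866 km⁻¹

Athy: φ(d) = φ₀ e^(−cd) ⇒ φ₁/φ₂ = e^{c(d₂−d₁)} ⇒ c = ln(φ₁/φ₂)/(d₂−d₁)
c = ln(0.083/0.016) / (4.3 − 2.4) = ln(5.188) / 1.9 = 1.6463 / 1.9 = 0.8664 km⁻¹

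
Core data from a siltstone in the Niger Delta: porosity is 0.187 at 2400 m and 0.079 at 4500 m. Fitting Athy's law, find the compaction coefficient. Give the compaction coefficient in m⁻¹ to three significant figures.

Working in km (1 km = 1000 m; c in km⁻¹ = c in m⁻¹ × 1000):
Athy: φ(d) = φ₀ e^(−cd) ⇒ φ₁/φ₂ = e^{c(d₂−d₁)} ⇒ c = ln(φ₁/φ₂)/(d₂−d₁)
c = ln(0.187/0.079) / (4.5 − 2.4) = ln(2.367) / 2.1 = 0.8617 / 2.1 = 0.4103 km⁻¹

0.000410 m⁻¹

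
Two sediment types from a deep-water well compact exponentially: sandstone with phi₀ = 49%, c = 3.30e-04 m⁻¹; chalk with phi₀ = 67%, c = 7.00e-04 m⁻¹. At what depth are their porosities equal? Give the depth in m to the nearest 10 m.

850 m

Working in km (1 km = 1000 m; c in km⁻¹ = c in m⁻¹ × 1000):
Set phi₀ₐ e^(−cₐz) = phi₀ᵦ e^(−cᵦz) ⇒ ln(phi₀ₐ/phi₀ᵦ) = (cₐ − cᵦ)·z
z = ln(0.49/0.67) / (0.33 − 0.7) = -0.3129 / -0.37 = 0.846 km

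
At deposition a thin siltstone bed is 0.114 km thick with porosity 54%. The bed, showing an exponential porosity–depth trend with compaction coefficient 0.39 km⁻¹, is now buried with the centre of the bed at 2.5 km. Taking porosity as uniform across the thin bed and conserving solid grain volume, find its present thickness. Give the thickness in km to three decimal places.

Porosity at 2.5 km: n = 0.54·exp(−0.39×2.5) = 0.2037
Solid-volume conservation: h(1−n) = h₀(1−n₀) ⇒ h = h₀·(1−n₀)/(1−n)
h = 0.114 × (1 − 0.54)/(1 − 0.2037) = 0.114 × 0.5777 = 0.0659 km

0.066 km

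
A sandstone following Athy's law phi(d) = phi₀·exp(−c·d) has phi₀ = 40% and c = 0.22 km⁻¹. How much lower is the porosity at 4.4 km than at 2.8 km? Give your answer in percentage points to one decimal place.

phi(2.8) = 0.4·e^(−0.22×2.8) = 0.2160
phi(4.4) = 0.4·e^(−0.22×4.4) = 0.1519
Δphi = 0.2160 − 0.1519 = 0.0641

6.4 percentage points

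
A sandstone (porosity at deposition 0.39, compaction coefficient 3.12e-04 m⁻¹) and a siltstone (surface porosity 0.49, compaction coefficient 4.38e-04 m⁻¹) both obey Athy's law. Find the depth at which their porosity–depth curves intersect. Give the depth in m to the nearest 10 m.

Working in km (1 km = 1000 m; β in km⁻¹ = β in m⁻¹ × 1000):
Set n₀ₐ e^(−βₐd) = n₀ᵦ e^(−βᵦd) ⇒ ln(n₀ₐ/n₀ᵦ) = (βₐ − βᵦ)·d
d = ln(0.39/0.49) / (0.312 − 0.438) = -0.2283 / -0.126 = 1.812 km

1810 m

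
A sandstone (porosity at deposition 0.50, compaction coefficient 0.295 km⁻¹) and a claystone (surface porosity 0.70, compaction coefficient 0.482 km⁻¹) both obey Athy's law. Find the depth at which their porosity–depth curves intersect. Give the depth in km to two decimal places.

Set φ₀ₐ e^(−cₐZ) = φ₀ᵦ e^(−cᵦZ) ⇒ ln(φ₀ₐ/φ₀ᵦ) = (cₐ − cᵦ)·Z
Z = ln(0.5/0.7) / (0.295 − 0.482) = -0.3365 / -0.187 = 1.799 km

1.80 km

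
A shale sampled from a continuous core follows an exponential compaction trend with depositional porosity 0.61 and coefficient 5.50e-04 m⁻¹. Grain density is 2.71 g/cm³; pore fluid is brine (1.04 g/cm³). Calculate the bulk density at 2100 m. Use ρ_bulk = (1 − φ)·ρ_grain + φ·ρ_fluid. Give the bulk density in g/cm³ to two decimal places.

Working in km (1 km = 1000 m; β in km⁻¹ = β in m⁻¹ × 1000):
Porosity at depth: n = 0.61·exp(−0.55×2.1) = 0.61×0.3151 = 0.1922
Bulk density: ρ_b = (1−n)ρ_g + n·ρ_f = 0.8078×2.71 + 0.1922×1.04
       = 2.189 + 0.200 = 2.389 g/cm³

2.39 g/cm³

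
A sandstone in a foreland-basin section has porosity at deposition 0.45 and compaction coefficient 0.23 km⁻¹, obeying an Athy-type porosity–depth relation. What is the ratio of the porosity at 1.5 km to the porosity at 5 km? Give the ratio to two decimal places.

phi(d₁)/phi(d₂) = e^(−c·d₁)/e^(−c·d₂) = e^{c(d₂−d₁)}
= exp(0.23 × 3.5) = exp(0.805) = 2.2367

2.24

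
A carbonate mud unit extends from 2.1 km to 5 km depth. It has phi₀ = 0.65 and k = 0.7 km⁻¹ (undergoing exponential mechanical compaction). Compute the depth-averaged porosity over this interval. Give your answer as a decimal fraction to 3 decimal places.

0.064

⟨phi⟩ = (1/(z₂−z₁)) ∫ phi₀ e^(−kz) dz = phi₀·(e^(−k·z₁) − e^(−k·z₂)) / (k·(z₂−z₁))
e^(−0.7×2.1) = 0.2299; e^(−0.7×5) = 0.0302
⟨phi⟩ = 0.65 × (0.2299 − 0.0302) / (0.7 × 2.9) = 0.65 × 0.0984 = 0.0640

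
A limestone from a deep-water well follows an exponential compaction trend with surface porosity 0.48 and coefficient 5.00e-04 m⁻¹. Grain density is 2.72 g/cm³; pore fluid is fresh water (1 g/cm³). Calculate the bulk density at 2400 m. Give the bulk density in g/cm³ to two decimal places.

2.47 g/cm³

Working in km (1 km = 1000 m; k in km⁻¹ = k in m⁻¹ × 1000):
Porosity at depth: n = 0.48·exp(−0.5×2.4) = 0.48×0.3012 = 0.1446
Bulk density: ρ_b = (1−n)ρ_g + n·ρ_f = 0.8554×2.72 + 0.1446×1
       = 2.327 + 0.145 = 2.471 g/cm³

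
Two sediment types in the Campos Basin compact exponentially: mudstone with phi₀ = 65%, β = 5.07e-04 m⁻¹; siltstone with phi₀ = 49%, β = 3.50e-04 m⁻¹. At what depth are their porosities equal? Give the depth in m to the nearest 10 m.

Working in km (1 km = 1000 m; β in km⁻¹ = β in m⁻¹ × 1000):
Set phi₀ₐ e^(−βₐz) = phi₀ᵦ e^(−βᵦz) ⇒ ln(phi₀ₐ/phi₀ᵦ) = (βₐ − βᵦ)·z
z = ln(0.65/0.49) / (0.507 − 0.35) = 0.2826 / 0.157 = 1.800 km

1800 m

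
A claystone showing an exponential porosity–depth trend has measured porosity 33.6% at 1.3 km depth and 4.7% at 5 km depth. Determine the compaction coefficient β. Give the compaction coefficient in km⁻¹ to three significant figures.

Athy: n(z) = n₀ e^(−βz) ⇒ n₁/n₂ = e^{β(z₂−z₁)} ⇒ β = ln(n₁/n₂)/(z₂−z₁)
β = ln(0.336/0.047) / (5 − 1.3) = ln(7.149) / 3.7 = 1.9670 / 3.7 = 0.5316 km⁻¹

0.532 km⁻¹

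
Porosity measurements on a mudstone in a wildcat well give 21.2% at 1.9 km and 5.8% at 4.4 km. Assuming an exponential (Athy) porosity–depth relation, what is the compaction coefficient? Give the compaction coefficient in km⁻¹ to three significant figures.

0.518 km⁻¹

Athy: n(d) = n₀ e^(−βd) ⇒ n₁/n₂ = e^{β(d₂−d₁)} ⇒ β = ln(n₁/n₂)/(d₂−d₁)
β = ln(0.212/0.058) / (4.4 − 1.9) = ln(3.655) / 2.5 = 1.2961 / 2.5 = 0.5185 km⁻¹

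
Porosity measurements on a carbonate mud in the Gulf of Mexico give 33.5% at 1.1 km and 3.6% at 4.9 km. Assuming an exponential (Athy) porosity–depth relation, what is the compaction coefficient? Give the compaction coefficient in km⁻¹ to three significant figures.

0.587 km⁻¹

Athy: φ(z) = φ₀ e^(−cz) ⇒ φ₁/φ₂ = e^{c(z₂−z₁)} ⇒ c = ln(φ₁/φ₂)/(z₂−z₁)
c = ln(0.335/0.036) / (4.9 − 1.1) = ln(9.306) / 3.8 = 2.2306 / 3.8 = 0.587 km⁻¹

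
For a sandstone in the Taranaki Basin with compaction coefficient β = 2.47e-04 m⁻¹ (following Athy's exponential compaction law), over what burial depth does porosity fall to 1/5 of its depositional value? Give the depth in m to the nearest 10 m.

6520 m

Working in km (1 km = 1000 m; β in km⁻¹ = β in m⁻¹ × 1000):
φ/φ₀ = 1/5 ⇒ exp(−β·Z) = 1/5 ⇒ Z = ln(5) / β
Z = 1.6094 / 0.247 = 6.516 km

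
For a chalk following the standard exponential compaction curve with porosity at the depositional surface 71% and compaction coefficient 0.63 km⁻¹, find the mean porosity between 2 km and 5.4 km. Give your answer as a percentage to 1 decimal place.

8.3%

⟨φ⟩ = (1/(z₂−z₁)) ∫ φ₀ e^(−kz) dz = φ₀·(e^(−k·z₁) − e^(−k·z₂)) / (k·(z₂−z₁))
e^(−0.63×2) = 0.2837; e^(−0.63×5.4) = 0.0333
⟨φ⟩ = 0.71 × (0.2837 − 0.0333) / (0.63 × 3.4) = 0.71 × 0.1169 = 0.0830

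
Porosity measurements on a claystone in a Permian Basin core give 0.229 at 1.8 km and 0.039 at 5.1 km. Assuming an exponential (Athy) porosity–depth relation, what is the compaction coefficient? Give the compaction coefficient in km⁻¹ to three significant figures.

0.536 km⁻¹

Athy: n(d) = n₀ e^(−cd) ⇒ n₁/n₂ = e^{c(d₂−d₁)} ⇒ c = ln(n₁/n₂)/(d₂−d₁)
c = ln(0.229/0.039) / (5.1 − 1.8) = ln(5.872) / 3.3 = 1.7702 / 3.3 = 0.5364 km⁻¹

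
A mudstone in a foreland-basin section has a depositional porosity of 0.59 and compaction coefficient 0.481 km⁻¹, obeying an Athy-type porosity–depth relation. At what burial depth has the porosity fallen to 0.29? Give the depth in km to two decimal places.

Invert Athy's law: d = ln(φ₀/φ) / c
d = ln(0.59/0.29) / 0.481 = ln(2.034) / 0.481 = 0.7102 / 0.481 = 1.477 km

1.48 km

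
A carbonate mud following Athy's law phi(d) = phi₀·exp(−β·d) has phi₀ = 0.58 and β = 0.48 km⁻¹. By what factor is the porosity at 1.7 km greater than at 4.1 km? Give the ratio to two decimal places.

3.16

phi(d₁)/phi(d₂) = e^(−β·d₁)/e^(−β·d₂) = e^{β(d₂−d₁)}
= exp(0.48 × 2.4) = exp(1.152) = 3.1645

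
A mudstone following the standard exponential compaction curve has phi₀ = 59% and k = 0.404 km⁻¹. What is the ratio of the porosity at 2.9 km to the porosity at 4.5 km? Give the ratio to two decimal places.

1.91

phi(d₁)/phi(d₂) = e^(−k·d₁)/e^(−k·d₂) = e^{k(d₂−d₁)}
= exp(0.404 × 1.6) = exp(0.6464) = 1.9087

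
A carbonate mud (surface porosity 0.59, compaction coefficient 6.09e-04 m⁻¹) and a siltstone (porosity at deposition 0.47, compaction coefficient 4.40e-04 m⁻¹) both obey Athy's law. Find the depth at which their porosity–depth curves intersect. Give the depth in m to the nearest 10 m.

Working in km (1 km = 1000 m; c in km⁻¹ = c in m⁻¹ × 1000):
Set n₀ₐ e^(−cₐd) = n₀ᵦ e^(−cᵦd) ⇒ ln(n₀ₐ/n₀ᵦ) = (cₐ − cᵦ)·d
d = ln(0.59/0.47) / (0.609 − 0.44) = 0.2274 / 0.169 = 1.346 km

1350 m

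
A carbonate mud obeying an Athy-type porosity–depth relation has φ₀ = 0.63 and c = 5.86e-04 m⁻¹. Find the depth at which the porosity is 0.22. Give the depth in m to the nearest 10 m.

Working in km (1 km = 1000 m; c in km⁻¹ = c in m⁻¹ × 1000):
Invert Athy's law: z = ln(φ₀/φ) / c
z = ln(0.63/0.22) / 0.586 = ln(2.864) / 0.586 = 1.0521 / 0.586 = 1.795 km

1800 m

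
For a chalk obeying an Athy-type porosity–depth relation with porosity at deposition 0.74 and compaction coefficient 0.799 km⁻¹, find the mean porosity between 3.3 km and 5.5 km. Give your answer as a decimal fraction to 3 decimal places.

0.025

⟨phi⟩ = (1/(d₂−d₁)) ∫ phi₀ e^(−cd) dd = phi₀·(e^(−c·d₁) − e^(−c·d₂)) / (c·(d₂−d₁))
e^(−0.799×3.3) = 0.0716; e^(−0.799×5.5) = 0.0123
⟨phi⟩ = 0.74 × (0.0716 − 0.0123) / (0.799 × 2.2) = 0.74 × 0.0337 = 0.0249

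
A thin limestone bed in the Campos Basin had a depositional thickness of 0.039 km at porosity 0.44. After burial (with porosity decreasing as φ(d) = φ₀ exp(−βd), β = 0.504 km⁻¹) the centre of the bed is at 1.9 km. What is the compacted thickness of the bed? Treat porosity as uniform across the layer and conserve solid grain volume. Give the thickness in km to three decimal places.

0.026 km

Porosity at 1.9 km: φ = 0.44·exp(−0.504×1.9) = 0.1689
Solid-volume conservation: h(1−φ) = h₀(1−φ₀) ⇒ h = h₀·(1−φ₀)/(1−φ)
h = 0.039 × (1 − 0.44)/(1 − 0.1689) = 0.039 × 0.6738 = 0.0263 km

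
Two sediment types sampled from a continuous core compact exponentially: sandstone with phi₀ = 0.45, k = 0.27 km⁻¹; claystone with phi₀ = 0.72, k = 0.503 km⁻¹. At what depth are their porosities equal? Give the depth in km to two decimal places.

2.02 km

Set phi₀ₐ e^(−kₐd) = phi₀ᵦ e^(−kᵦd) ⇒ ln(phi₀ₐ/phi₀ᵦ) = (kₐ − kᵦ)·d
d = ln(0.45/0.72) / (0.27 − 0.503) = -0.4700 / -0.233 = 2.017 km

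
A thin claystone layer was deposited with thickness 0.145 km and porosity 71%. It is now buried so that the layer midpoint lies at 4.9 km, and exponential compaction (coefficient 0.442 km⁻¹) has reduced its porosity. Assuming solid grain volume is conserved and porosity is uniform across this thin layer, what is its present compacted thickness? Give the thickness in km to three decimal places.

0.046 km

Porosity at 4.9 km: n = 0.71·exp(−0.442×4.9) = 0.0814
Solid-volume conservation: h(1−n) = h₀(1−n₀) ⇒ h = h₀·(1−n₀)/(1−n)
h = 0.145 × (1 − 0.71)/(1 − 0.0814) = 0.145 × 0.3157 = 0.0458 km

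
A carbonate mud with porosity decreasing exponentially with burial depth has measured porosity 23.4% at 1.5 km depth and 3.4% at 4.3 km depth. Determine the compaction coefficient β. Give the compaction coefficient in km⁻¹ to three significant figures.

0.689 km⁻¹

Athy: n(Z) = n₀ e^(−βZ) ⇒ n₁/n₂ = e^{β(Z₂−Z₁)} ⇒ β = ln(n₁/n₂)/(Z₂−Z₁)
β = ln(0.234/0.034) / (4.3 − 1.5) = ln(6.882) / 2.8 = 1.9290 / 2.8 = 0.6889 km⁻¹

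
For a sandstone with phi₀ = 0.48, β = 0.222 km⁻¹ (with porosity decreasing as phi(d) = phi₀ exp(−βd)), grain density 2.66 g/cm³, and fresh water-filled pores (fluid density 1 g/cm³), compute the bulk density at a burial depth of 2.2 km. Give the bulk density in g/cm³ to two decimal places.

Porosity at depth: phi = 0.48·exp(−0.222×2.2) = 0.48×0.6136 = 0.2945
Bulk density: ρ_b = (1−phi)ρ_g + phi·ρ_f = 0.7055×2.66 + 0.2945×1
       = 1.877 + 0.295 = 2.171 g/cm³

2.17 g/cm³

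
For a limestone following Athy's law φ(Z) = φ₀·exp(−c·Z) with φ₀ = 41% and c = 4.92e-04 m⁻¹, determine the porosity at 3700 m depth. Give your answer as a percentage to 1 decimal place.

Working in km (1 km = 1000 m; c in km⁻¹ = c in m⁻¹ × 1000):
φ = φ₀·exp(−c·Z) = 0.41 × exp(−0.492 × 3.7) = 0.41 × exp(−1.82)
  = 0.41 × 0.1620 = 0.0664

6.6%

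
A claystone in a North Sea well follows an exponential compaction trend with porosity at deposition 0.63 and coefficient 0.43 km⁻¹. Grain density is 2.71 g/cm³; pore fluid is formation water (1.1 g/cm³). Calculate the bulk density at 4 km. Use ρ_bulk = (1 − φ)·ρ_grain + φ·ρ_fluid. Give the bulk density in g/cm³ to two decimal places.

2.53 g/cm³

Porosity at depth: n = 0.63·exp(−0.43×4) = 0.63×0.1791 = 0.1128
Bulk density: ρ_b = (1−n)ρ_g + n·ρ_f = 0.8872×2.71 + 0.1128×1.1
       = 2.404 + 0.124 = 2.528 g/cm³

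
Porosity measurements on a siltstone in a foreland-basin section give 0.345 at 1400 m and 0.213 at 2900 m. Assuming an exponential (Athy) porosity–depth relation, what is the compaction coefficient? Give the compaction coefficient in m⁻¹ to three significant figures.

0.000322 m⁻¹

Working in km (1 km = 1000 m; β in km⁻¹ = β in m⁻¹ × 1000):
Athy: n(Z) = n₀ e^(−βZ) ⇒ n₁/n₂ = e^{β(Z₂−Z₁)} ⇒ β = ln(n₁/n₂)/(Z₂−Z₁)
β = ln(0.345/0.213) / (2.9 − 1.4) = ln(1.62) / 1.5 = 0.4823 / 1.5 = 0.3215 km⁻¹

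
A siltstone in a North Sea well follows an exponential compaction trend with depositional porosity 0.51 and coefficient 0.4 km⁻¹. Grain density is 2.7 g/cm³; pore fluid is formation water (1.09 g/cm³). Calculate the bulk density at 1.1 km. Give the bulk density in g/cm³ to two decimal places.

Porosity at depth: φ = 0.51·exp(−0.4×1.1) = 0.51×0.6440 = 0.3285
Bulk density: ρ_b = (1−φ)ρ_g + φ·ρ_f = 0.6715×2.7 + 0.3285×1.09
       = 1.813 + 0.358 = 2.171 g/cm³

2.17 g/cm³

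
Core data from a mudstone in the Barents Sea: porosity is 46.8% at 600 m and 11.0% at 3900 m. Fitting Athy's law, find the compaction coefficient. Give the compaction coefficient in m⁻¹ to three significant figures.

0.000439 m⁻¹

Working in km (1 km = 1000 m; k in km⁻¹ = k in m⁻¹ × 1000):
Athy: phi(z) = phi₀ e^(−kz) ⇒ phi₁/phi₂ = e^{k(z₂−z₁)} ⇒ k = ln(phi₁/phi₂)/(z₂−z₁)
k = ln(0.468/0.11) / (3.9 − 0.6) = ln(4.255) / 3.3 = 1.4480 / 3.3 = 0.4388 km⁻¹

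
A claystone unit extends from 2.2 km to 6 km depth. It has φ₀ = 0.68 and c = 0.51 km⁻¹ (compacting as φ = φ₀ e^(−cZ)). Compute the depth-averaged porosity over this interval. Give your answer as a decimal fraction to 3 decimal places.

0.098

⟨φ⟩ = (1/(Z₂−Z₁)) ∫ φ₀ e^(−cZ) dZ = φ₀·(e^(−c·Z₁) − e^(−c·Z₂)) / (c·(Z₂−Z₁))
e^(−0.51×2.2) = 0.3256; e^(−0.51×6) = 0.0469
⟨φ⟩ = 0.68 × (0.3256 − 0.0469) / (0.51 × 3.8) = 0.68 × 0.1438 = 0.0978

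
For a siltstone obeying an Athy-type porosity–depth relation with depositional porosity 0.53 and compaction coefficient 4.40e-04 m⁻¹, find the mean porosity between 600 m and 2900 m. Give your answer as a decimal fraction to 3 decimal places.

0.256

Working in km (1 km = 1000 m; β in km⁻¹ = β in m⁻¹ × 1000):
⟨φ⟩ = (1/(z₂−z₁)) ∫ φ₀ e^(−βz) dz = φ₀·(e^(−β·z₁) − e^(−β·z₂)) / (β·(z₂−z₁))
e^(−0.44×0.6) = 0.7680; e^(−0.44×2.9) = 0.2792
⟨φ⟩ = 0.53 × (0.7680 − 0.2792) / (0.44 × 2.3) = 0.53 × 0.4830 = 0.2560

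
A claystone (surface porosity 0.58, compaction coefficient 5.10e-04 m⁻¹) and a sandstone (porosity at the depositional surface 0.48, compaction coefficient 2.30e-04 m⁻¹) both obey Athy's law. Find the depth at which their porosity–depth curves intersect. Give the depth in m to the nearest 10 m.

Working in km (1 km = 1000 m; β in km⁻¹ = β in m⁻¹ × 1000):
Set φ₀ₐ e^(−βₐZ) = φ₀ᵦ e^(−βᵦZ) ⇒ ln(φ₀ₐ/φ₀ᵦ) = (βₐ − βᵦ)·Z
Z = ln(0.58/0.48) / (0.51 − 0.23) = 0.1892 / 0.28 = 0.676 km

680 m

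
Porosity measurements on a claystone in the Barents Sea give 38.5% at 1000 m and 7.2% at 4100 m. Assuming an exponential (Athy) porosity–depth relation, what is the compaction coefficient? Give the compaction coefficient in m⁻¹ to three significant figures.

0.000541 m⁻¹

Working in km (1 km = 1000 m; c in km⁻¹ = c in m⁻¹ × 1000):
Athy: phi(z) = phi₀ e^(−cz) ⇒ phi₁/phi₂ = e^{c(z₂−z₁)} ⇒ c = ln(phi₁/phi₂)/(z₂−z₁)
c = ln(0.385/0.072) / (4.1 − 1) = ln(5.347) / 3.1 = 1.6766 / 3.1 = 0.5408 km⁻¹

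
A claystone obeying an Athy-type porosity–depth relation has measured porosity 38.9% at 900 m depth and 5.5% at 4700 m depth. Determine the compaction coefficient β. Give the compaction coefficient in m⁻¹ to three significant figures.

Working in km (1 km = 1000 m; β in km⁻¹ = β in m⁻¹ × 1000):
Athy: phi(z) = phi₀ e^(−βz) ⇒ phi₁/phi₂ = e^{β(z₂−z₁)} ⇒ β = ln(phi₁/phi₂)/(z₂−z₁)
β = ln(0.389/0.055) / (4.7 − 0.9) = ln(7.073) / 3.8 = 1.9562 / 3.8 = 0.5148 km⁻¹

0.000515 m⁻¹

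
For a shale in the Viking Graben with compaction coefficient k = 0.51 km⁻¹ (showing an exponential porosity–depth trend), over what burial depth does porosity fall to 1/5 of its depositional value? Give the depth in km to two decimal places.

n/n₀ = 1/5 ⇒ exp(−k·z) = 1/5 ⇒ z = ln(5) / k
z = 1.6094 / 0.51 = 3.156 km

3.16 km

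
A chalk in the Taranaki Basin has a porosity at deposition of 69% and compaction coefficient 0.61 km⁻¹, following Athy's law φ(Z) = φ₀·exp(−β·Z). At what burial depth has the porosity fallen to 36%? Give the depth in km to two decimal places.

1.07 km

Invert Athy's law: Z = ln(φ₀/φ) / β
Z = ln(0.69/0.36) / 0.61 = ln(1.917) / 0.61 = 0.6506 / 0.61 = 1.067 km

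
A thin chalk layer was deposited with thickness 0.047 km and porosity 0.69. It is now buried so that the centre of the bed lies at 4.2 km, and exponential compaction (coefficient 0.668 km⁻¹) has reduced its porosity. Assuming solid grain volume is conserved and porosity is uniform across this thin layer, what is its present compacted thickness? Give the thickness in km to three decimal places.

0.015 km

Porosity at 4.2 km: n = 0.69·exp(−0.668×4.2) = 0.0417
Solid-volume conservation: h(1−n) = h₀(1−n₀) ⇒ h = h₀·(1−n₀)/(1−n)
h = 0.047 × (1 − 0.69)/(1 − 0.0417) = 0.047 × 0.3235 = 0.0152 km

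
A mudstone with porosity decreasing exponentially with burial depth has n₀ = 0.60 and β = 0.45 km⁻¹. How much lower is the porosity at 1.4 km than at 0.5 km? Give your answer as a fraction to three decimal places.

n(0.5) = 0.6·e^(−0.45×0.5) = 0.4791
n(1.4) = 0.6·e^(−0.45×1.4) = 0.3196
Δn = 0.4791 − 0.3196 = 0.1596

0.160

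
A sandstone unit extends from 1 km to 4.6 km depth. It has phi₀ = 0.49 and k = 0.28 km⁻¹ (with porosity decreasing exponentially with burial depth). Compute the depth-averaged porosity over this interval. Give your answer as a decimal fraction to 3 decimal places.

0.233

⟨phi⟩ = (1/(Z₂−Z₁)) ∫ phi₀ e^(−kZ) dZ = phi₀·(e^(−k·Z₁) − e^(−k·Z₂)) / (k·(Z₂−Z₁))
e^(−0.28×1) = 0.7558; e^(−0.28×4.6) = 0.2758
⟨phi⟩ = 0.49 × (0.7558 − 0.2758) / (0.28 × 3.6) = 0.49 × 0.4762 = 0.2333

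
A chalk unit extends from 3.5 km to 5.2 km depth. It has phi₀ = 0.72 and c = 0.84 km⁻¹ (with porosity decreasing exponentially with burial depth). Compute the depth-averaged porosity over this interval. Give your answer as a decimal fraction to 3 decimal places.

⟨phi⟩ = (1/(z₂−z₁)) ∫ phi₀ e^(−cz) dz = phi₀·(e^(−c·z₁) − e^(−c·z₂)) / (c·(z₂−z₁))
e^(−0.84×3.5) = 0.0529; e^(−0.84×5.2) = 0.0127
⟨phi⟩ = 0.72 × (0.0529 − 0.0127) / (0.84 × 1.7) = 0.72 × 0.0281 = 0.0203

0.020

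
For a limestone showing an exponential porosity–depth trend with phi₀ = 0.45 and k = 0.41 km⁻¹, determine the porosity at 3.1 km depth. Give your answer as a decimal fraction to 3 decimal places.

phi = phi₀·exp(−k·z) = 0.45 × exp(−0.41 × 3.1) = 0.45 × exp(−1.271)
  = 0.45 × 0.2806 = 0.1262

0.126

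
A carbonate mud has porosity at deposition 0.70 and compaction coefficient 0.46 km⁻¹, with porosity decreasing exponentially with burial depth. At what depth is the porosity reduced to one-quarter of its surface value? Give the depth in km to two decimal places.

n/n₀ = 1/4 ⇒ exp(−c·z) = 1/4 ⇒ z = ln(4) / c
z = 1.3863 / 0.46 = 3.014 km

3.01 km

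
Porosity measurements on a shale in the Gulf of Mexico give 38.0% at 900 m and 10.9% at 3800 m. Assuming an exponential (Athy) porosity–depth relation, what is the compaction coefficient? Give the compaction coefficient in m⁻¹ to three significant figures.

Working in km (1 km = 1000 m; β in km⁻¹ = β in m⁻¹ × 1000):
Athy: n(d) = n₀ e^(−βd) ⇒ n₁/n₂ = e^{β(d₂−d₁)} ⇒ β = ln(n₁/n₂)/(d₂−d₁)
β = ln(0.38/0.109) / (3.8 − 0.9) = ln(3.486) / 2.9 = 1.2488 / 2.9 = 0.4306 km⁻¹

0.000431 m⁻¹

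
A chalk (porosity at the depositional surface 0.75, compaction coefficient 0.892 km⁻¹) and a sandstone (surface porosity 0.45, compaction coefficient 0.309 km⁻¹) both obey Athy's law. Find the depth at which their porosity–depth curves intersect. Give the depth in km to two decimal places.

0.88 km

Set phi₀ₐ e^(−kₐd) = phi₀ᵦ e^(−kᵦd) ⇒ ln(phi₀ₐ/phi₀ᵦ) = (kₐ − kᵦ)·d
d = ln(0.75/0.45) / (0.892 − 0.309) = 0.5108 / 0.583 = 0.876 km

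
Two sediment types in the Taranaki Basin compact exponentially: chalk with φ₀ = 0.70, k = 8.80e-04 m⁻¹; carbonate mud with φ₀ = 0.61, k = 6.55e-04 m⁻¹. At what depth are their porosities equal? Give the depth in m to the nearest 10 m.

610 m

Working in km (1 km = 1000 m; k in km⁻¹ = k in m⁻¹ × 1000):
Set φ₀ₐ e^(−kₐd) = φ₀ᵦ e^(−kᵦd) ⇒ ln(φ₀ₐ/φ₀ᵦ) = (kₐ − kᵦ)·d
d = ln(0.7/0.61) / (0.88 − 0.655) = 0.1376 / 0.225 = 0.612 km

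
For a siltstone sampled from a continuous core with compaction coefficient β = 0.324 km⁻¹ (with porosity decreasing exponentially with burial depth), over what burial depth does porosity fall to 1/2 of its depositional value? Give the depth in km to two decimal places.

2.14 km

n/n₀ = 1/2 ⇒ exp(−β·z) = 1/2 ⇒ z = ln(2) / β
z = 0.6931 / 0.324 = 2.139 km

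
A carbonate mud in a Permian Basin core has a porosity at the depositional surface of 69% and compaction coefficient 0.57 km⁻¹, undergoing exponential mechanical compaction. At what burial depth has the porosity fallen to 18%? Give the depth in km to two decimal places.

2.36 km

Invert Athy's law: d = ln(phi₀/phi) / c
d = ln(0.69/0.18) / 0.57 = ln(3.833) / 0.57 = 1.3437 / 0.57 = 2.357 km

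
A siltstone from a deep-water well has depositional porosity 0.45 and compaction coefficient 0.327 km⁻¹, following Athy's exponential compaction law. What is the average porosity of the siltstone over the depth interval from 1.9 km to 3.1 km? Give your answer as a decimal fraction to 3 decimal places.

⟨φ⟩ = (1/(z₂−z₁)) ∫ φ₀ e^(−kz) dz = φ₀·(e^(−k·z₁) − e^(−k·z₂)) / (k·(z₂−z₁))
e^(−0.327×1.9) = 0.5372; e^(−0.327×3.1) = 0.3629
⟨φ⟩ = 0.45 × (0.5372 − 0.3629) / (0.327 × 1.2) = 0.45 × 0.4444 = 0.2000

0.200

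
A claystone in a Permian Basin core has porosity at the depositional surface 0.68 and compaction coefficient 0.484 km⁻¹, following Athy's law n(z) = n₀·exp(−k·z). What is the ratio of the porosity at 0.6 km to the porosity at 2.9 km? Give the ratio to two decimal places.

n(z₁)/n(z₂) = e^(−k·z₁)/e^(−k·z₂) = e^{k(z₂−z₁)}
= exp(0.484 × 2.3) = exp(1.113) = 3.0441

3.04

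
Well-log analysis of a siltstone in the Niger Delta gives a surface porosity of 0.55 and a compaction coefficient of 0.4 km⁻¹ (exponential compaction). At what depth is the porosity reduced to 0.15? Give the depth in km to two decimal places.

Invert Athy's law: d = ln(phi₀/phi) / β
d = ln(0.55/0.15) / 0.4 = ln(3.667) / 0.4 = 1.2993 / 0.4 = 3.248 km

3.25 km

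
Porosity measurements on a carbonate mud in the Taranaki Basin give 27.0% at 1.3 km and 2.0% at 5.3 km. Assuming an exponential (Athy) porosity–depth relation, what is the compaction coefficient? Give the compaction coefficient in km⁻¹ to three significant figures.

0.651 km⁻¹

Athy: φ(d) = φ₀ e^(−kd) ⇒ φ₁/φ₂ = e^{k(d₂−d₁)} ⇒ k = ln(φ₁/φ₂)/(d₂−d₁)
k = ln(0.27/0.02) / (5.3 − 1.3) = ln(13.5) / 4 = 2.6027 / 4 = 0.6507 km⁻¹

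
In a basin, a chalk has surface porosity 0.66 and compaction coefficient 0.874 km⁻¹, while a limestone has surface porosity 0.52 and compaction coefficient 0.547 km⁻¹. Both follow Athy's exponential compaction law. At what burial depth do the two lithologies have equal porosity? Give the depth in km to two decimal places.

Set φ₀ₐ e^(−βₐz) = φ₀ᵦ e^(−βᵦz) ⇒ ln(φ₀ₐ/φ₀ᵦ) = (βₐ − βᵦ)·z
z = ln(0.66/0.52) / (0.874 − 0.547) = 0.2384 / 0.327 = 0.729 km

0.73 km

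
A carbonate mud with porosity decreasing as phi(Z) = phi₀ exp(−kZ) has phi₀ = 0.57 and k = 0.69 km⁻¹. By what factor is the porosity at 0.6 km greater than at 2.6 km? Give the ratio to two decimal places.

phi(Z₁)/phi(Z₂) = e^(−k·Z₁)/e^(−k·Z₂) = e^{k(Z₂−Z₁)}
= exp(0.69 × 2) = exp(1.38) = 3.9749

3.97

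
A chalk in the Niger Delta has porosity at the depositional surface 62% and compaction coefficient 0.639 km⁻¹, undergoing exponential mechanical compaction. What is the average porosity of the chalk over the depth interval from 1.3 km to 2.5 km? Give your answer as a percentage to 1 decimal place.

18.9%

⟨φ⟩ = (1/(z₂−z₁)) ∫ φ₀ e^(−kz) dz = φ₀·(e^(−k·z₁) − e^(−k·z₂)) / (k·(z₂−z₁))
e^(−0.639×1.3) = 0.4357; e^(−0.639×2.5) = 0.2024
⟨φ⟩ = 0.62 × (0.4357 − 0.2024) / (0.639 × 1.2) = 0.62 × 0.3043 = 0.1887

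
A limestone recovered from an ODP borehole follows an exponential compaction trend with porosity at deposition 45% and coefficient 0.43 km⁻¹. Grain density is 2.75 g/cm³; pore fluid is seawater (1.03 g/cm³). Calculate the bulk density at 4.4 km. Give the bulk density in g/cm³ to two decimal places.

2.63 g/cm³

Porosity at depth: n = 0.45·exp(−0.43×4.4) = 0.45×0.1508 = 0.0678
Bulk density: ρ_b = (1−n)ρ_g + n·ρ_f = 0.9322×2.75 + 0.0678×1.03
       = 2.563 + 0.070 = 2.633 g/cm³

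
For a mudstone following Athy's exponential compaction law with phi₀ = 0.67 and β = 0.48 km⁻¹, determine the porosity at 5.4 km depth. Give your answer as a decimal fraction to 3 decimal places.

0.050

phi = phi₀·exp(−β·z) = 0.67 × exp(−0.48 × 5.4) = 0.67 × exp(−2.592)
  = 0.67 × 0.0749 = 0.0502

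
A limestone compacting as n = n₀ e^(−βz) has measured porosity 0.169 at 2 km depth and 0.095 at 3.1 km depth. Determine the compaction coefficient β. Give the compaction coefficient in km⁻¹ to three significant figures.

Athy: n(z) = n₀ e^(−βz) ⇒ n₁/n₂ = e^{β(z₂−z₁)} ⇒ β = ln(n₁/n₂)/(z₂−z₁)
β = ln(0.169/0.095) / (3.1 − 2) = ln(1.779) / 1.1 = 0.5760 / 1.1 = 0.5237 km⁻¹

0.524 km⁻¹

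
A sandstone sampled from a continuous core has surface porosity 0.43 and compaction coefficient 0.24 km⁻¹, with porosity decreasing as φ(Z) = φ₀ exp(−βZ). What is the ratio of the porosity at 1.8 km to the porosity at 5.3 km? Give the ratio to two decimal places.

φ(Z₁)/φ(Z₂) = e^(−β·Z₁)/e^(−β·Z₂) = e^{β(Z₂−Z₁)}
= exp(0.24 × 3.5) = exp(0.84) = 2.3164

2.32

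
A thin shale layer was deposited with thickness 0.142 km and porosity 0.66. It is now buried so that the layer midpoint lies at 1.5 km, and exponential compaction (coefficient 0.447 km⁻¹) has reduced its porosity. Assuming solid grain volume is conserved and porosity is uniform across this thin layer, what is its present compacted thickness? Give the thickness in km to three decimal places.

0.073 km

Porosity at 1.5 km: phi = 0.66·exp(−0.447×1.5) = 0.3376
Solid-volume conservation: h(1−phi) = h₀(1−phi₀) ⇒ h = h₀·(1−phi₀)/(1−phi)
h = 0.142 × (1 − 0.66)/(1 − 0.3376) = 0.142 × 0.5133 = 0.0729 km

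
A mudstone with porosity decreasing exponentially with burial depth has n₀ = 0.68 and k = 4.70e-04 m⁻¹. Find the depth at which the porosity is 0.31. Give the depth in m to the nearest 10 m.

Working in km (1 km = 1000 m; k in km⁻¹ = k in m⁻¹ × 1000):
Invert Athy's law: z = ln(n₀/n) / k
z = ln(0.68/0.31) / 0.47 = ln(2.194) / 0.47 = 0.7855 / 0.47 = 1.671 km

1670 m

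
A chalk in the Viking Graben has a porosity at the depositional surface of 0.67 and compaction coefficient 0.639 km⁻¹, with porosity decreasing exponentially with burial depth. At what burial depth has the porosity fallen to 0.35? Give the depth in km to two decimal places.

1.02 km

Invert Athy's law: Z = ln(n₀/n) / c
Z = ln(0.67/0.35) / 0.639 = ln(1.914) / 0.639 = 0.6493 / 0.639 = 1.016 km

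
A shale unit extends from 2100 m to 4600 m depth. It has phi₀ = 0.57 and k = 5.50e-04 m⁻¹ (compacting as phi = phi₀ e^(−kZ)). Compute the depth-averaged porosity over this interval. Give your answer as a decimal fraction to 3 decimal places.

Working in km (1 km = 1000 m; k in km⁻¹ = k in m⁻¹ × 1000):
⟨phi⟩ = (1/(Z₂−Z₁)) ∫ phi₀ e^(−kZ) dZ = phi₀·(e^(−k·Z₁) − e^(−k·Z₂)) / (k·(Z₂−Z₁))
e^(−0.55×2.1) = 0.3151; e^(−0.55×4.6) = 0.0797
⟨phi⟩ = 0.57 × (0.3151 − 0.0797) / (0.55 × 2.5) = 0.57 × 0.1712 = 0.0976

0.098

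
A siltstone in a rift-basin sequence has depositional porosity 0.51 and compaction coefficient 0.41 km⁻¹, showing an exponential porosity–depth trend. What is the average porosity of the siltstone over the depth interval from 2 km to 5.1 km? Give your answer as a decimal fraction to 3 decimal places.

⟨φ⟩ = (1/(d₂−d₁)) ∫ φ₀ e^(−cd) dd = φ₀·(e^(−c·d₁) − e^(−c·d₂)) / (c·(d₂−d₁))
e^(−0.41×2) = 0.4404; e^(−0.41×5.1) = 0.1236
⟨φ⟩ = 0.51 × (0.4404 − 0.1236) / (0.41 × 3.1) = 0.51 × 0.2493 = 0.1271

0.127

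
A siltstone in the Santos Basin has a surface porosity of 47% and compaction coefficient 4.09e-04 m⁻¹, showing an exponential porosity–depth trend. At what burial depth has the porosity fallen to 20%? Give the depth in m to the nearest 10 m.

2090 m

Working in km (1 km = 1000 m; β in km⁻¹ = β in m⁻¹ × 1000):
Invert Athy's law: d = ln(n₀/n) / β
d = ln(0.47/0.2) / 0.409 = ln(2.35) / 0.409 = 0.8544 / 0.409 = 2.089 km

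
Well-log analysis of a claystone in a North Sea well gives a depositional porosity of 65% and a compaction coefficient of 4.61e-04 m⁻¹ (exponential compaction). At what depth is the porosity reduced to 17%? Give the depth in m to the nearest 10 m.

Working in km (1 km = 1000 m; k in km⁻¹ = k in m⁻¹ × 1000):
Invert Athy's law: Z = ln(φ₀/φ) / k
Z = ln(0.65/0.17) / 0.461 = ln(3.824) / 0.461 = 1.3412 / 0.461 = 2.909 km

2910 m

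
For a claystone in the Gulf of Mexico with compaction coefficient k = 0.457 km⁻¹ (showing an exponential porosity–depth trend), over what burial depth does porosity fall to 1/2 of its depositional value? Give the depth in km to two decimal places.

φ/φ₀ = 1/2 ⇒ exp(−k·Z) = 1/2 ⇒ Z = ln(2) / k
Z = 0.6931 / 0.457 = 1.517 km

1.52 km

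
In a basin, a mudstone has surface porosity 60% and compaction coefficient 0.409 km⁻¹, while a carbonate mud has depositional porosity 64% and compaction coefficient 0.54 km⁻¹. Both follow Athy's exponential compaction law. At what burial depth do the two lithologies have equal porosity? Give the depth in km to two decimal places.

0.49 km

Set n₀ₐ e^(−βₐZ) = n₀ᵦ e^(−βᵦZ) ⇒ ln(n₀ₐ/n₀ᵦ) = (βₐ − βᵦ)·Z
Z = ln(0.6/0.64) / (0.409 − 0.54) = -0.0645 / -0.131 = 0.493 km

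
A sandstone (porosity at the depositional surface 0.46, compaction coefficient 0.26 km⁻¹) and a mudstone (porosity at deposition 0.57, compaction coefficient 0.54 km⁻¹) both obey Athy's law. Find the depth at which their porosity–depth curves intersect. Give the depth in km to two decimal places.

0.77 km

Set φ₀ₐ e^(−βₐz) = φ₀ᵦ e^(−βᵦz) ⇒ ln(φ₀ₐ/φ₀ᵦ) = (βₐ − βᵦ)·z
z = ln(0.46/0.57) / (0.26 − 0.54) = -0.2144 / -0.28 = 0.766 km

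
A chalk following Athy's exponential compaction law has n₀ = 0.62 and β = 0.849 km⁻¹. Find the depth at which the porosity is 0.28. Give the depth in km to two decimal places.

0.94 km

Invert Athy's law: Z = ln(n₀/n) / β
Z = ln(0.62/0.28) / 0.849 = ln(2.214) / 0.849 = 0.7949 / 0.849 = 0.936 km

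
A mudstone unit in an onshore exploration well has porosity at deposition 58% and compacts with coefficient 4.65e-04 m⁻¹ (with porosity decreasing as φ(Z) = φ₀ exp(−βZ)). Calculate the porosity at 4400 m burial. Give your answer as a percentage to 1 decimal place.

Working in km (1 km = 1000 m; β in km⁻¹ = β in m⁻¹ × 1000):
φ = φ₀·exp(−β·Z) = 0.58 × exp(−0.465 × 4.4) = 0.58 × exp(−2.046)
  = 0.58 × 0.1293 = 0.0750

7.5%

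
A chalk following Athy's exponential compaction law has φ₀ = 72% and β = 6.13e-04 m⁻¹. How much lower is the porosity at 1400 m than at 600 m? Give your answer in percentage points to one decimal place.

19.3 percentage points

Working in km (1 km = 1000 m; β in km⁻¹ = β in m⁻¹ × 1000):
φ(0.6) = 0.72·e^(−0.613×0.6) = 0.4984
φ(1.4) = 0.72·e^(−0.613×1.4) = 0.3052
Δφ = 0.4984 − 0.3052 = 0.1932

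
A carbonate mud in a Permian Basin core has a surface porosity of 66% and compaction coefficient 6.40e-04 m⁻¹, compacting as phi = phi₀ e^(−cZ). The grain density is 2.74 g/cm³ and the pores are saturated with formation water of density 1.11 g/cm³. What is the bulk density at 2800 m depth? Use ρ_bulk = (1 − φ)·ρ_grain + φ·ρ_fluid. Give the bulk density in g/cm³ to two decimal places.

2.56 g/cm³

Working in km (1 km = 1000 m; c in km⁻¹ = c in m⁻¹ × 1000):
Porosity at depth: phi = 0.66·exp(−0.64×2.8) = 0.66×0.1666 = 0.1100
Bulk density: ρ_b = (1−phi)ρ_g + phi·ρ_f = 0.8900×2.74 + 0.1100×1.11
       = 2.439 + 0.122 = 2.561 g/cm³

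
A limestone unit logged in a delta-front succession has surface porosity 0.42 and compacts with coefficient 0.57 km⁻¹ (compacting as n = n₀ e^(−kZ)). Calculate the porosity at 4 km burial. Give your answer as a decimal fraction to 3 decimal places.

n = n₀·exp(−k·Z) = 0.42 × exp(−0.57 × 4) = 0.42 × exp(−2.28)
  = 0.42 × 0.1023 = 0.0430

0.043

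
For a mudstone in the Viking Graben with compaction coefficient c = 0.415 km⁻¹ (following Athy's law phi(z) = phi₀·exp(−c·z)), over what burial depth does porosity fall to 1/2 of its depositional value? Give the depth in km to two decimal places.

phi/phi₀ = 1/2 ⇒ exp(−c·z) = 1/2 ⇒ z = ln(2) / c
z = 0.6931 / 0.415 = 1.670 km

1.67 km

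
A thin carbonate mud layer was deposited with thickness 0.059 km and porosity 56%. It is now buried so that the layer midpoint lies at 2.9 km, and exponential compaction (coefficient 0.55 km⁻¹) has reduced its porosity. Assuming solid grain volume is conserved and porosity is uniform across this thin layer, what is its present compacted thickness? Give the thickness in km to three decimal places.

Porosity at 2.9 km: φ = 0.56·exp(−0.55×2.9) = 0.1136
Solid-volume conservation: h(1−φ) = h₀(1−φ₀) ⇒ h = h₀·(1−φ₀)/(1−φ)
h = 0.059 × (1 − 0.56)/(1 − 0.1136) = 0.059 × 0.4964 = 0.0293 km

0.029 km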